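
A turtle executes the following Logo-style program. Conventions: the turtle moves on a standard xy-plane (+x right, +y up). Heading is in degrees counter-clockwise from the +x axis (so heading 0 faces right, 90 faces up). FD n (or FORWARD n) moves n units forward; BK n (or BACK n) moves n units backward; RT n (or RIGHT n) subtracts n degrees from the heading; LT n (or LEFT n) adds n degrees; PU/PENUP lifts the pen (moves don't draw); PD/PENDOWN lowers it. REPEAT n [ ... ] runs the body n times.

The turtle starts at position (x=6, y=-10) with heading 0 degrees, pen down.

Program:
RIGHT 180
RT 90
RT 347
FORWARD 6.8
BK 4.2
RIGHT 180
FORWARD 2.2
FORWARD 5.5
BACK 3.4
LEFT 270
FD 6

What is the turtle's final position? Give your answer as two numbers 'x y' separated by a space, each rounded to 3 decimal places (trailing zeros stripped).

Answer: 0.536 -13.006

Derivation:
Executing turtle program step by step:
Start: pos=(6,-10), heading=0, pen down
RT 180: heading 0 -> 180
RT 90: heading 180 -> 90
RT 347: heading 90 -> 103
FD 6.8: (6,-10) -> (4.47,-3.374) [heading=103, draw]
BK 4.2: (4.47,-3.374) -> (5.415,-7.467) [heading=103, draw]
RT 180: heading 103 -> 283
FD 2.2: (5.415,-7.467) -> (5.91,-9.61) [heading=283, draw]
FD 5.5: (5.91,-9.61) -> (7.147,-14.969) [heading=283, draw]
BK 3.4: (7.147,-14.969) -> (6.382,-11.656) [heading=283, draw]
LT 270: heading 283 -> 193
FD 6: (6.382,-11.656) -> (0.536,-13.006) [heading=193, draw]
Final: pos=(0.536,-13.006), heading=193, 6 segment(s) drawn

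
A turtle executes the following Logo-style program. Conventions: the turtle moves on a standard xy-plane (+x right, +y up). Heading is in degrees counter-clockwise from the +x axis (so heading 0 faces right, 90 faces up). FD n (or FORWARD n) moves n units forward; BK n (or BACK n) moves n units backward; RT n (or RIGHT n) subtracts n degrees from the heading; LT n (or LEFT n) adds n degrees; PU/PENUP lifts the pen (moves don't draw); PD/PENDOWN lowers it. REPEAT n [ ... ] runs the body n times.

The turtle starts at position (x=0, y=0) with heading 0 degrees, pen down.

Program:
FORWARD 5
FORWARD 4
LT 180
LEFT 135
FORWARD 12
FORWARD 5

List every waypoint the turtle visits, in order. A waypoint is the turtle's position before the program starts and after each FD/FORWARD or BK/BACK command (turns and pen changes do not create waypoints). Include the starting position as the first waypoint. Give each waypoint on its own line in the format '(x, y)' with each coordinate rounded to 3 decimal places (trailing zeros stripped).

Executing turtle program step by step:
Start: pos=(0,0), heading=0, pen down
FD 5: (0,0) -> (5,0) [heading=0, draw]
FD 4: (5,0) -> (9,0) [heading=0, draw]
LT 180: heading 0 -> 180
LT 135: heading 180 -> 315
FD 12: (9,0) -> (17.485,-8.485) [heading=315, draw]
FD 5: (17.485,-8.485) -> (21.021,-12.021) [heading=315, draw]
Final: pos=(21.021,-12.021), heading=315, 4 segment(s) drawn
Waypoints (5 total):
(0, 0)
(5, 0)
(9, 0)
(17.485, -8.485)
(21.021, -12.021)

Answer: (0, 0)
(5, 0)
(9, 0)
(17.485, -8.485)
(21.021, -12.021)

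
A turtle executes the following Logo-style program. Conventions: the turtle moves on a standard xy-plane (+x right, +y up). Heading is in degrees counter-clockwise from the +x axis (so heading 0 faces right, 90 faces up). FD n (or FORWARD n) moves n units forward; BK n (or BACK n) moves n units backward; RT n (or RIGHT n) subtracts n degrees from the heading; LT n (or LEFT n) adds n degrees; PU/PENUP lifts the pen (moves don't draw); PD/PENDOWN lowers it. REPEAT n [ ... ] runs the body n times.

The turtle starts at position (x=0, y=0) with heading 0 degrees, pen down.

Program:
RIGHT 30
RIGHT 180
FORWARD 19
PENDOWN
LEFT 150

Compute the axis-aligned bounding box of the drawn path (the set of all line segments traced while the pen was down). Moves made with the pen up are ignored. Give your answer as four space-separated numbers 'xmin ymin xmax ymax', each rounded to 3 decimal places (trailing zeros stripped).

Answer: -16.454 0 0 9.5

Derivation:
Executing turtle program step by step:
Start: pos=(0,0), heading=0, pen down
RT 30: heading 0 -> 330
RT 180: heading 330 -> 150
FD 19: (0,0) -> (-16.454,9.5) [heading=150, draw]
PD: pen down
LT 150: heading 150 -> 300
Final: pos=(-16.454,9.5), heading=300, 1 segment(s) drawn

Segment endpoints: x in {-16.454, 0}, y in {0, 9.5}
xmin=-16.454, ymin=0, xmax=0, ymax=9.5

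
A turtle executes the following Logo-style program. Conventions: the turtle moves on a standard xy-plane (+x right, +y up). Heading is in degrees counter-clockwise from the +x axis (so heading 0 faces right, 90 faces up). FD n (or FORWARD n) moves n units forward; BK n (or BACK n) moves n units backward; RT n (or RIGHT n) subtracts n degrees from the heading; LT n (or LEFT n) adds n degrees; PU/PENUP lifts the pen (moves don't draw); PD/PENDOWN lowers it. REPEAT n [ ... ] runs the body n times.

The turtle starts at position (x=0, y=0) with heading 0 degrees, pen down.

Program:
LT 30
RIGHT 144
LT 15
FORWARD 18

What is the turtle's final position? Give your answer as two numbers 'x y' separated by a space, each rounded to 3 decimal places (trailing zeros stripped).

Executing turtle program step by step:
Start: pos=(0,0), heading=0, pen down
LT 30: heading 0 -> 30
RT 144: heading 30 -> 246
LT 15: heading 246 -> 261
FD 18: (0,0) -> (-2.816,-17.778) [heading=261, draw]
Final: pos=(-2.816,-17.778), heading=261, 1 segment(s) drawn

Answer: -2.816 -17.778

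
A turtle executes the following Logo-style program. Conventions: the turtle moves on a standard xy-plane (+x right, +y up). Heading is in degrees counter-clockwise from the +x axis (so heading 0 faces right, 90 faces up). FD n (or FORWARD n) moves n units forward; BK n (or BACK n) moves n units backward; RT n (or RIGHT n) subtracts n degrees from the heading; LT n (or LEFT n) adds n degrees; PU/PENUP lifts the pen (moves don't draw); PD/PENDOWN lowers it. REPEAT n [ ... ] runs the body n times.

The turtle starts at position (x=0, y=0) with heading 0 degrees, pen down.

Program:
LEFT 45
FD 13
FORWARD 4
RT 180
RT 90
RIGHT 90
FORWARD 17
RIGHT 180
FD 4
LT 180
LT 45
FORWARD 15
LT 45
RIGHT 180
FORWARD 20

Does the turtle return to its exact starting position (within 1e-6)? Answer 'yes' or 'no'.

Answer: no

Derivation:
Executing turtle program step by step:
Start: pos=(0,0), heading=0, pen down
LT 45: heading 0 -> 45
FD 13: (0,0) -> (9.192,9.192) [heading=45, draw]
FD 4: (9.192,9.192) -> (12.021,12.021) [heading=45, draw]
RT 180: heading 45 -> 225
RT 90: heading 225 -> 135
RT 90: heading 135 -> 45
FD 17: (12.021,12.021) -> (24.042,24.042) [heading=45, draw]
RT 180: heading 45 -> 225
FD 4: (24.042,24.042) -> (21.213,21.213) [heading=225, draw]
LT 180: heading 225 -> 45
LT 45: heading 45 -> 90
FD 15: (21.213,21.213) -> (21.213,36.213) [heading=90, draw]
LT 45: heading 90 -> 135
RT 180: heading 135 -> 315
FD 20: (21.213,36.213) -> (35.355,22.071) [heading=315, draw]
Final: pos=(35.355,22.071), heading=315, 6 segment(s) drawn

Start position: (0, 0)
Final position: (35.355, 22.071)
Distance = 41.679; >= 1e-6 -> NOT closed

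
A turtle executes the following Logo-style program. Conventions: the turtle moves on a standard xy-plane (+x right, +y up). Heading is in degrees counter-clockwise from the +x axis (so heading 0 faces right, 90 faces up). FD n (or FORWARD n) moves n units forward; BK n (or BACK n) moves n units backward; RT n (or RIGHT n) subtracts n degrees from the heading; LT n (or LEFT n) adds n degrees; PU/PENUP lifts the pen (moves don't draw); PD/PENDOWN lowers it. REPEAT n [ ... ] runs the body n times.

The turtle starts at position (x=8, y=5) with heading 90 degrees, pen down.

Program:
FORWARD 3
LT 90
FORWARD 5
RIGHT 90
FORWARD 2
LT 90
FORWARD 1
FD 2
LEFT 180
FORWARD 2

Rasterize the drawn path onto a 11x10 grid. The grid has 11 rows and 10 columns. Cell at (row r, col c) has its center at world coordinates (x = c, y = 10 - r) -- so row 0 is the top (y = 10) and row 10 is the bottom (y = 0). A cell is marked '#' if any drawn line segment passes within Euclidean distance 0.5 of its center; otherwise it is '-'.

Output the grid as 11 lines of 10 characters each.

Segment 0: (8,5) -> (8,8)
Segment 1: (8,8) -> (3,8)
Segment 2: (3,8) -> (3,10)
Segment 3: (3,10) -> (2,10)
Segment 4: (2,10) -> (0,10)
Segment 5: (0,10) -> (2,10)

Answer: ####------
---#------
---######-
--------#-
--------#-
--------#-
----------
----------
----------
----------
----------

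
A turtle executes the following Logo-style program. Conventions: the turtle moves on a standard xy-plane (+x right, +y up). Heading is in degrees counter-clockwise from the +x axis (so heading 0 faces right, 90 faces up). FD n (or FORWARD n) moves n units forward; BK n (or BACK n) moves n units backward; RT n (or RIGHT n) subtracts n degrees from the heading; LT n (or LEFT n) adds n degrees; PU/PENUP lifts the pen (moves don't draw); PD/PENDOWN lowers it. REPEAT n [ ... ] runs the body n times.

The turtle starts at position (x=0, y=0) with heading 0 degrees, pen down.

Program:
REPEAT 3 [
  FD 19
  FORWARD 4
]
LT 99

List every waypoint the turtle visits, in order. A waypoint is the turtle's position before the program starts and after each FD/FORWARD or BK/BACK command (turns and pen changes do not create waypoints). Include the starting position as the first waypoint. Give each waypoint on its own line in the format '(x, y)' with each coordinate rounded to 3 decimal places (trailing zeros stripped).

Executing turtle program step by step:
Start: pos=(0,0), heading=0, pen down
REPEAT 3 [
  -- iteration 1/3 --
  FD 19: (0,0) -> (19,0) [heading=0, draw]
  FD 4: (19,0) -> (23,0) [heading=0, draw]
  -- iteration 2/3 --
  FD 19: (23,0) -> (42,0) [heading=0, draw]
  FD 4: (42,0) -> (46,0) [heading=0, draw]
  -- iteration 3/3 --
  FD 19: (46,0) -> (65,0) [heading=0, draw]
  FD 4: (65,0) -> (69,0) [heading=0, draw]
]
LT 99: heading 0 -> 99
Final: pos=(69,0), heading=99, 6 segment(s) drawn
Waypoints (7 total):
(0, 0)
(19, 0)
(23, 0)
(42, 0)
(46, 0)
(65, 0)
(69, 0)

Answer: (0, 0)
(19, 0)
(23, 0)
(42, 0)
(46, 0)
(65, 0)
(69, 0)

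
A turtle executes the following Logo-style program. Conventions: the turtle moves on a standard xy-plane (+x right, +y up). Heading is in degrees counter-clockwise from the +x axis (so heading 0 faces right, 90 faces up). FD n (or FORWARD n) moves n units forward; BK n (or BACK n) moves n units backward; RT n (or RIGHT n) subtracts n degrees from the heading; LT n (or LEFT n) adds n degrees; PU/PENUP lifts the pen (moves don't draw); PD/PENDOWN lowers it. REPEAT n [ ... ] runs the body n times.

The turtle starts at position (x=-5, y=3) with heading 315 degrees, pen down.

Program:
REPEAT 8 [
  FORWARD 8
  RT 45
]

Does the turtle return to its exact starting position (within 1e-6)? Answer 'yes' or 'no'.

Executing turtle program step by step:
Start: pos=(-5,3), heading=315, pen down
REPEAT 8 [
  -- iteration 1/8 --
  FD 8: (-5,3) -> (0.657,-2.657) [heading=315, draw]
  RT 45: heading 315 -> 270
  -- iteration 2/8 --
  FD 8: (0.657,-2.657) -> (0.657,-10.657) [heading=270, draw]
  RT 45: heading 270 -> 225
  -- iteration 3/8 --
  FD 8: (0.657,-10.657) -> (-5,-16.314) [heading=225, draw]
  RT 45: heading 225 -> 180
  -- iteration 4/8 --
  FD 8: (-5,-16.314) -> (-13,-16.314) [heading=180, draw]
  RT 45: heading 180 -> 135
  -- iteration 5/8 --
  FD 8: (-13,-16.314) -> (-18.657,-10.657) [heading=135, draw]
  RT 45: heading 135 -> 90
  -- iteration 6/8 --
  FD 8: (-18.657,-10.657) -> (-18.657,-2.657) [heading=90, draw]
  RT 45: heading 90 -> 45
  -- iteration 7/8 --
  FD 8: (-18.657,-2.657) -> (-13,3) [heading=45, draw]
  RT 45: heading 45 -> 0
  -- iteration 8/8 --
  FD 8: (-13,3) -> (-5,3) [heading=0, draw]
  RT 45: heading 0 -> 315
]
Final: pos=(-5,3), heading=315, 8 segment(s) drawn

Start position: (-5, 3)
Final position: (-5, 3)
Distance = 0; < 1e-6 -> CLOSED

Answer: yes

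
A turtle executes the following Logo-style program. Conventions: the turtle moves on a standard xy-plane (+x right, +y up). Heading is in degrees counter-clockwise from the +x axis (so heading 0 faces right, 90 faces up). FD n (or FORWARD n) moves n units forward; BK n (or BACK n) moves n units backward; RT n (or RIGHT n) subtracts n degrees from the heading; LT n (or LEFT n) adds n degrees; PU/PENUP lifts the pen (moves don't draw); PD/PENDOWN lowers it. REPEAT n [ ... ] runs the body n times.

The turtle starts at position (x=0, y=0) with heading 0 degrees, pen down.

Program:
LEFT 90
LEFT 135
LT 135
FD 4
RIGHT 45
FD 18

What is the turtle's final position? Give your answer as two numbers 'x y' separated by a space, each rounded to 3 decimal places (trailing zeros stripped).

Answer: 16.728 -12.728

Derivation:
Executing turtle program step by step:
Start: pos=(0,0), heading=0, pen down
LT 90: heading 0 -> 90
LT 135: heading 90 -> 225
LT 135: heading 225 -> 0
FD 4: (0,0) -> (4,0) [heading=0, draw]
RT 45: heading 0 -> 315
FD 18: (4,0) -> (16.728,-12.728) [heading=315, draw]
Final: pos=(16.728,-12.728), heading=315, 2 segment(s) drawn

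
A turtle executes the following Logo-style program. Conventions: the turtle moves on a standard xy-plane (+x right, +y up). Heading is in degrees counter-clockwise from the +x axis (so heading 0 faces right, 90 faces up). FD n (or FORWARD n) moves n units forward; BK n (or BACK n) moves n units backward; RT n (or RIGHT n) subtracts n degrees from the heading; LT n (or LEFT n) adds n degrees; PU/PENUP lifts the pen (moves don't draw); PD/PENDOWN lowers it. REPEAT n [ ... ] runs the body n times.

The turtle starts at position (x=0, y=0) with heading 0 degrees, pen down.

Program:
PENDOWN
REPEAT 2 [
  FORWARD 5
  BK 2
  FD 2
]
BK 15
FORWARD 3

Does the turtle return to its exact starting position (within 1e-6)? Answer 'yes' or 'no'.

Answer: no

Derivation:
Executing turtle program step by step:
Start: pos=(0,0), heading=0, pen down
PD: pen down
REPEAT 2 [
  -- iteration 1/2 --
  FD 5: (0,0) -> (5,0) [heading=0, draw]
  BK 2: (5,0) -> (3,0) [heading=0, draw]
  FD 2: (3,0) -> (5,0) [heading=0, draw]
  -- iteration 2/2 --
  FD 5: (5,0) -> (10,0) [heading=0, draw]
  BK 2: (10,0) -> (8,0) [heading=0, draw]
  FD 2: (8,0) -> (10,0) [heading=0, draw]
]
BK 15: (10,0) -> (-5,0) [heading=0, draw]
FD 3: (-5,0) -> (-2,0) [heading=0, draw]
Final: pos=(-2,0), heading=0, 8 segment(s) drawn

Start position: (0, 0)
Final position: (-2, 0)
Distance = 2; >= 1e-6 -> NOT closed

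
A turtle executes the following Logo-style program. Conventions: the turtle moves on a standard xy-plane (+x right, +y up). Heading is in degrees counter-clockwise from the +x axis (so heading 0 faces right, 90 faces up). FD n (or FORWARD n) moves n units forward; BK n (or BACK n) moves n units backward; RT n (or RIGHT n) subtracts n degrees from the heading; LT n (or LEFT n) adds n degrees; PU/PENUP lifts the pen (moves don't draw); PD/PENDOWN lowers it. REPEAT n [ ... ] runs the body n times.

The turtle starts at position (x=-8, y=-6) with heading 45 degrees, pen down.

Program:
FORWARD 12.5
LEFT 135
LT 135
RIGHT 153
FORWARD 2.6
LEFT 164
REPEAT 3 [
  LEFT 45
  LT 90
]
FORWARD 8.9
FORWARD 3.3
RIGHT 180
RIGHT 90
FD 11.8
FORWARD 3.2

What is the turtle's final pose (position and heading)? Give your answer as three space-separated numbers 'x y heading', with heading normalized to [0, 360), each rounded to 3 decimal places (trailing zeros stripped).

Answer: 7.48 20.695 101

Derivation:
Executing turtle program step by step:
Start: pos=(-8,-6), heading=45, pen down
FD 12.5: (-8,-6) -> (0.839,2.839) [heading=45, draw]
LT 135: heading 45 -> 180
LT 135: heading 180 -> 315
RT 153: heading 315 -> 162
FD 2.6: (0.839,2.839) -> (-1.634,3.642) [heading=162, draw]
LT 164: heading 162 -> 326
REPEAT 3 [
  -- iteration 1/3 --
  LT 45: heading 326 -> 11
  LT 90: heading 11 -> 101
  -- iteration 2/3 --
  LT 45: heading 101 -> 146
  LT 90: heading 146 -> 236
  -- iteration 3/3 --
  LT 45: heading 236 -> 281
  LT 90: heading 281 -> 11
]
FD 8.9: (-1.634,3.642) -> (7.103,5.34) [heading=11, draw]
FD 3.3: (7.103,5.34) -> (10.342,5.97) [heading=11, draw]
RT 180: heading 11 -> 191
RT 90: heading 191 -> 101
FD 11.8: (10.342,5.97) -> (8.09,17.553) [heading=101, draw]
FD 3.2: (8.09,17.553) -> (7.48,20.695) [heading=101, draw]
Final: pos=(7.48,20.695), heading=101, 6 segment(s) drawn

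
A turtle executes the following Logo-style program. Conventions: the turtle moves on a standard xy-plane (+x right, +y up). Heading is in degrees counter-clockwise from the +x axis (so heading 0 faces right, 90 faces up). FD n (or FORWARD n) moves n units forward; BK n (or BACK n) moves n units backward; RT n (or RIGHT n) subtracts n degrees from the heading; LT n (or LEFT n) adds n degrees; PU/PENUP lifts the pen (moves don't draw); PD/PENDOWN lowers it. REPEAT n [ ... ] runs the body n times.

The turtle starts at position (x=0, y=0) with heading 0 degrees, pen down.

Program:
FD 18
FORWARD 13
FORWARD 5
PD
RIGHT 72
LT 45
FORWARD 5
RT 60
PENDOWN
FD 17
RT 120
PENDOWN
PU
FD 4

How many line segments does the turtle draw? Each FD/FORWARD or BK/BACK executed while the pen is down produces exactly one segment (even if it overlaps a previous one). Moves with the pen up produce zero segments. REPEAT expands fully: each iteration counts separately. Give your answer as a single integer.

Answer: 5

Derivation:
Executing turtle program step by step:
Start: pos=(0,0), heading=0, pen down
FD 18: (0,0) -> (18,0) [heading=0, draw]
FD 13: (18,0) -> (31,0) [heading=0, draw]
FD 5: (31,0) -> (36,0) [heading=0, draw]
PD: pen down
RT 72: heading 0 -> 288
LT 45: heading 288 -> 333
FD 5: (36,0) -> (40.455,-2.27) [heading=333, draw]
RT 60: heading 333 -> 273
PD: pen down
FD 17: (40.455,-2.27) -> (41.345,-19.247) [heading=273, draw]
RT 120: heading 273 -> 153
PD: pen down
PU: pen up
FD 4: (41.345,-19.247) -> (37.781,-17.431) [heading=153, move]
Final: pos=(37.781,-17.431), heading=153, 5 segment(s) drawn
Segments drawn: 5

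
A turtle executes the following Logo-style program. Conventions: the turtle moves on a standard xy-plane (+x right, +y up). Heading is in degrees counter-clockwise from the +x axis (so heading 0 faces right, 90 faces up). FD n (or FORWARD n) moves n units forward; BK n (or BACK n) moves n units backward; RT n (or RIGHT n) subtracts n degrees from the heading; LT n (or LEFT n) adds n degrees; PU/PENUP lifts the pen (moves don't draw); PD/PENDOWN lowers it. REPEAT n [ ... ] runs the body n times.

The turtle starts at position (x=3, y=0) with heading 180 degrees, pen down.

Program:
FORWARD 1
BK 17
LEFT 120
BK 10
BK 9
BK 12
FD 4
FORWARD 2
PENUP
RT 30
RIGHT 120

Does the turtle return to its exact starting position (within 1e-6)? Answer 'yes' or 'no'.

Executing turtle program step by step:
Start: pos=(3,0), heading=180, pen down
FD 1: (3,0) -> (2,0) [heading=180, draw]
BK 17: (2,0) -> (19,0) [heading=180, draw]
LT 120: heading 180 -> 300
BK 10: (19,0) -> (14,8.66) [heading=300, draw]
BK 9: (14,8.66) -> (9.5,16.454) [heading=300, draw]
BK 12: (9.5,16.454) -> (3.5,26.847) [heading=300, draw]
FD 4: (3.5,26.847) -> (5.5,23.383) [heading=300, draw]
FD 2: (5.5,23.383) -> (6.5,21.651) [heading=300, draw]
PU: pen up
RT 30: heading 300 -> 270
RT 120: heading 270 -> 150
Final: pos=(6.5,21.651), heading=150, 7 segment(s) drawn

Start position: (3, 0)
Final position: (6.5, 21.651)
Distance = 21.932; >= 1e-6 -> NOT closed

Answer: no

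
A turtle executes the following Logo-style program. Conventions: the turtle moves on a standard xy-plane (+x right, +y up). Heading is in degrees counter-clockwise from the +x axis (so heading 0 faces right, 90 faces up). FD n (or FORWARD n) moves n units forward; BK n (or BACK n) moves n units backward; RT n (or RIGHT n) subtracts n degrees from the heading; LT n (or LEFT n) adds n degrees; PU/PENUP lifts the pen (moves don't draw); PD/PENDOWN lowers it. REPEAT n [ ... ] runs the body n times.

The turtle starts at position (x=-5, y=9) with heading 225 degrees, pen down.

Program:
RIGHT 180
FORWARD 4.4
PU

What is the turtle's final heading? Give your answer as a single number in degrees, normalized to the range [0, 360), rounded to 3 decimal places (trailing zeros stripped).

Answer: 45

Derivation:
Executing turtle program step by step:
Start: pos=(-5,9), heading=225, pen down
RT 180: heading 225 -> 45
FD 4.4: (-5,9) -> (-1.889,12.111) [heading=45, draw]
PU: pen up
Final: pos=(-1.889,12.111), heading=45, 1 segment(s) drawn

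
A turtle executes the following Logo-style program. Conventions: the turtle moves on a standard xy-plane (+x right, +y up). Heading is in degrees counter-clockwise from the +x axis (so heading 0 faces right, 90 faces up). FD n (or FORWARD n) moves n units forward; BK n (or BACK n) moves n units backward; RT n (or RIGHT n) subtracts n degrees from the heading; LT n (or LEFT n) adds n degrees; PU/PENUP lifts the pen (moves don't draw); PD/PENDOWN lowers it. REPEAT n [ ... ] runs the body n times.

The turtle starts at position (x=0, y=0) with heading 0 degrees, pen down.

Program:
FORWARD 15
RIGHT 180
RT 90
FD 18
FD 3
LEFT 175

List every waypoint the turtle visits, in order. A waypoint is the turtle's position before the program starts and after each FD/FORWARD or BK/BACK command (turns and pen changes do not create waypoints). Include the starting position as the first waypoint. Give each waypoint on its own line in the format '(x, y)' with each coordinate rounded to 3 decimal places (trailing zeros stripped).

Executing turtle program step by step:
Start: pos=(0,0), heading=0, pen down
FD 15: (0,0) -> (15,0) [heading=0, draw]
RT 180: heading 0 -> 180
RT 90: heading 180 -> 90
FD 18: (15,0) -> (15,18) [heading=90, draw]
FD 3: (15,18) -> (15,21) [heading=90, draw]
LT 175: heading 90 -> 265
Final: pos=(15,21), heading=265, 3 segment(s) drawn
Waypoints (4 total):
(0, 0)
(15, 0)
(15, 18)
(15, 21)

Answer: (0, 0)
(15, 0)
(15, 18)
(15, 21)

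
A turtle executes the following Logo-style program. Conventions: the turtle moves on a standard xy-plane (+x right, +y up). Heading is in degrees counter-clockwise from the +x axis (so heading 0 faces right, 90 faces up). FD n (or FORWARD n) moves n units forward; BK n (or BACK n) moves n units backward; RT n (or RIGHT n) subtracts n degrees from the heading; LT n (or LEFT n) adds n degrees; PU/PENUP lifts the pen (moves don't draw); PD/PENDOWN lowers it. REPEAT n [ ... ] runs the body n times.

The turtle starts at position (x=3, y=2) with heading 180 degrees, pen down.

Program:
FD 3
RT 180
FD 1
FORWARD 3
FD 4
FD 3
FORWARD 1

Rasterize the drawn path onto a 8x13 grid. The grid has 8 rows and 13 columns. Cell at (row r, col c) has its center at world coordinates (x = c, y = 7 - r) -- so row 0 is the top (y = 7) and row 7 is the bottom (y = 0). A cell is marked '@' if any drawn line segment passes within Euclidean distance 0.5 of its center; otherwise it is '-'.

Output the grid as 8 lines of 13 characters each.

Segment 0: (3,2) -> (0,2)
Segment 1: (0,2) -> (1,2)
Segment 2: (1,2) -> (4,2)
Segment 3: (4,2) -> (8,2)
Segment 4: (8,2) -> (11,2)
Segment 5: (11,2) -> (12,2)

Answer: -------------
-------------
-------------
-------------
-------------
@@@@@@@@@@@@@
-------------
-------------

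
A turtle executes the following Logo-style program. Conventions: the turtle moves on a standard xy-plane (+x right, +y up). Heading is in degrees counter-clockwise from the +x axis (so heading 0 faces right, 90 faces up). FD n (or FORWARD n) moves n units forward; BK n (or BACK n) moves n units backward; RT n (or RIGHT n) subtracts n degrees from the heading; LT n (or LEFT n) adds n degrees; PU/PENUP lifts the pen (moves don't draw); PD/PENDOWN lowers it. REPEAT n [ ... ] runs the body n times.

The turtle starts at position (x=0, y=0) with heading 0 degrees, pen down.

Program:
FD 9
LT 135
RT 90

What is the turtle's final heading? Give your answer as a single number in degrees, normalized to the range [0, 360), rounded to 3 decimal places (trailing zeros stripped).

Executing turtle program step by step:
Start: pos=(0,0), heading=0, pen down
FD 9: (0,0) -> (9,0) [heading=0, draw]
LT 135: heading 0 -> 135
RT 90: heading 135 -> 45
Final: pos=(9,0), heading=45, 1 segment(s) drawn

Answer: 45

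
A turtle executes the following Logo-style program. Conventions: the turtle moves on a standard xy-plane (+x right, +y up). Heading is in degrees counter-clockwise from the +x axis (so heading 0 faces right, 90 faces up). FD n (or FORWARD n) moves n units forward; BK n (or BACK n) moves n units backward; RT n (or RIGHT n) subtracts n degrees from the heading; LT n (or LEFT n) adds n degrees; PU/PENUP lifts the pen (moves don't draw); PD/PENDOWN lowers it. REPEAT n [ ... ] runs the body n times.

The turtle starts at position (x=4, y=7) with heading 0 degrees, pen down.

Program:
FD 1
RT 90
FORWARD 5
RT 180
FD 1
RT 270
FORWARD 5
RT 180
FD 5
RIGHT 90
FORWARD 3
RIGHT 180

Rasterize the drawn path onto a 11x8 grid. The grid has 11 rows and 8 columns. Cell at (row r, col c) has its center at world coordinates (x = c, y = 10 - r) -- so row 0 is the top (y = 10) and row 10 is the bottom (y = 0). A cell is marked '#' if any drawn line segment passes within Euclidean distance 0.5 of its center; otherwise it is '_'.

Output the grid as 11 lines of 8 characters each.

Answer: ________
________
________
____##__
_____#__
_____#__
_____#__
######__
_____#__
_____#__
_____#__

Derivation:
Segment 0: (4,7) -> (5,7)
Segment 1: (5,7) -> (5,2)
Segment 2: (5,2) -> (5,3)
Segment 3: (5,3) -> (0,3)
Segment 4: (0,3) -> (5,3)
Segment 5: (5,3) -> (5,0)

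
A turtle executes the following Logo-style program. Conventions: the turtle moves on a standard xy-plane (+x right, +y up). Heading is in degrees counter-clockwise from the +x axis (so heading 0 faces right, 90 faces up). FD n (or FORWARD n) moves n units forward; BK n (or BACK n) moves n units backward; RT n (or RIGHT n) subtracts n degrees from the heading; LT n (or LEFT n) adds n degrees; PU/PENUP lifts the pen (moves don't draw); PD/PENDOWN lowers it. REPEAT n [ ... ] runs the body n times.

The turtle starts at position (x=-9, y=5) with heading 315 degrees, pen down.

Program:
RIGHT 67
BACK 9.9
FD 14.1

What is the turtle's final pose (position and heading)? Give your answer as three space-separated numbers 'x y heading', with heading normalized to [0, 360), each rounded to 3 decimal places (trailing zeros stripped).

Answer: -10.573 1.106 248

Derivation:
Executing turtle program step by step:
Start: pos=(-9,5), heading=315, pen down
RT 67: heading 315 -> 248
BK 9.9: (-9,5) -> (-5.291,14.179) [heading=248, draw]
FD 14.1: (-5.291,14.179) -> (-10.573,1.106) [heading=248, draw]
Final: pos=(-10.573,1.106), heading=248, 2 segment(s) drawn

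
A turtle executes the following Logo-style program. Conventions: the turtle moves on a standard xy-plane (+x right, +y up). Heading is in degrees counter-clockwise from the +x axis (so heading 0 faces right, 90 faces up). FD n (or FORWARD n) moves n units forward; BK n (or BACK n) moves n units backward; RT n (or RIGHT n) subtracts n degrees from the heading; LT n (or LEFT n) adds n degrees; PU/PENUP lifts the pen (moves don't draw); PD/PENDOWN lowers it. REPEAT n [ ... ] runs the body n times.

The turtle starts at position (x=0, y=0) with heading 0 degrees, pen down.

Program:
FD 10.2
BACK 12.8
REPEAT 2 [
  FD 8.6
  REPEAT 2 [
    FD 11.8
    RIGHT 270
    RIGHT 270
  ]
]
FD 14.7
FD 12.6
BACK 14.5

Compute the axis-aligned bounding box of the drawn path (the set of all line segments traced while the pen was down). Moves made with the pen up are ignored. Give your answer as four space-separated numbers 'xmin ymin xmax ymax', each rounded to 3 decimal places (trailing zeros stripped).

Executing turtle program step by step:
Start: pos=(0,0), heading=0, pen down
FD 10.2: (0,0) -> (10.2,0) [heading=0, draw]
BK 12.8: (10.2,0) -> (-2.6,0) [heading=0, draw]
REPEAT 2 [
  -- iteration 1/2 --
  FD 8.6: (-2.6,0) -> (6,0) [heading=0, draw]
  REPEAT 2 [
    -- iteration 1/2 --
    FD 11.8: (6,0) -> (17.8,0) [heading=0, draw]
    RT 270: heading 0 -> 90
    RT 270: heading 90 -> 180
    -- iteration 2/2 --
    FD 11.8: (17.8,0) -> (6,0) [heading=180, draw]
    RT 270: heading 180 -> 270
    RT 270: heading 270 -> 0
  ]
  -- iteration 2/2 --
  FD 8.6: (6,0) -> (14.6,0) [heading=0, draw]
  REPEAT 2 [
    -- iteration 1/2 --
    FD 11.8: (14.6,0) -> (26.4,0) [heading=0, draw]
    RT 270: heading 0 -> 90
    RT 270: heading 90 -> 180
    -- iteration 2/2 --
    FD 11.8: (26.4,0) -> (14.6,0) [heading=180, draw]
    RT 270: heading 180 -> 270
    RT 270: heading 270 -> 0
  ]
]
FD 14.7: (14.6,0) -> (29.3,0) [heading=0, draw]
FD 12.6: (29.3,0) -> (41.9,0) [heading=0, draw]
BK 14.5: (41.9,0) -> (27.4,0) [heading=0, draw]
Final: pos=(27.4,0), heading=0, 11 segment(s) drawn

Segment endpoints: x in {-2.6, 0, 6, 6, 10.2, 14.6, 14.6, 17.8, 26.4, 27.4, 29.3, 41.9}, y in {0, 0, 0, 0, 0, 0, 0, 0}
xmin=-2.6, ymin=0, xmax=41.9, ymax=0

Answer: -2.6 0 41.9 0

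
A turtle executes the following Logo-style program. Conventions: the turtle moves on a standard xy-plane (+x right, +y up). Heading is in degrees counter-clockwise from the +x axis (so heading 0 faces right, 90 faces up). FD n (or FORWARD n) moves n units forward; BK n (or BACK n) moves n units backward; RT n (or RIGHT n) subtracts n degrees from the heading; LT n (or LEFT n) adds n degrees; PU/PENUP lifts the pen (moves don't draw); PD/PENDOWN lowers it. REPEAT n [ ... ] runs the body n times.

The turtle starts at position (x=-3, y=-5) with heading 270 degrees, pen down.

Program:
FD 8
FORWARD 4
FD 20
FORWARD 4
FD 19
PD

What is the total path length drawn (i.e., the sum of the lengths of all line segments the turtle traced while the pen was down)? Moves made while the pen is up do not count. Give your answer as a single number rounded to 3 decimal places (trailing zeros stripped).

Answer: 55

Derivation:
Executing turtle program step by step:
Start: pos=(-3,-5), heading=270, pen down
FD 8: (-3,-5) -> (-3,-13) [heading=270, draw]
FD 4: (-3,-13) -> (-3,-17) [heading=270, draw]
FD 20: (-3,-17) -> (-3,-37) [heading=270, draw]
FD 4: (-3,-37) -> (-3,-41) [heading=270, draw]
FD 19: (-3,-41) -> (-3,-60) [heading=270, draw]
PD: pen down
Final: pos=(-3,-60), heading=270, 5 segment(s) drawn

Segment lengths:
  seg 1: (-3,-5) -> (-3,-13), length = 8
  seg 2: (-3,-13) -> (-3,-17), length = 4
  seg 3: (-3,-17) -> (-3,-37), length = 20
  seg 4: (-3,-37) -> (-3,-41), length = 4
  seg 5: (-3,-41) -> (-3,-60), length = 19
Total = 55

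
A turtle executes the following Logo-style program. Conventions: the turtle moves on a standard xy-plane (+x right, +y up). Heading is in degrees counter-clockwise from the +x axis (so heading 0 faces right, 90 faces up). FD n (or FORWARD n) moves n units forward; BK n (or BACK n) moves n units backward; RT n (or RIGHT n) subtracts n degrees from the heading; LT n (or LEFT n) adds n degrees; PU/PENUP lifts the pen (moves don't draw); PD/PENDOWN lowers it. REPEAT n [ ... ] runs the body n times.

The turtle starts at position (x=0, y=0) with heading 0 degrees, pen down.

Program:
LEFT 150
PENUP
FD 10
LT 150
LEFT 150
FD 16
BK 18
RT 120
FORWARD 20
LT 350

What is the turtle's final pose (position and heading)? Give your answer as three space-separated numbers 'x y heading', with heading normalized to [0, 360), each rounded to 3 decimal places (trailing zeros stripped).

Answer: 8.66 -7 320

Derivation:
Executing turtle program step by step:
Start: pos=(0,0), heading=0, pen down
LT 150: heading 0 -> 150
PU: pen up
FD 10: (0,0) -> (-8.66,5) [heading=150, move]
LT 150: heading 150 -> 300
LT 150: heading 300 -> 90
FD 16: (-8.66,5) -> (-8.66,21) [heading=90, move]
BK 18: (-8.66,21) -> (-8.66,3) [heading=90, move]
RT 120: heading 90 -> 330
FD 20: (-8.66,3) -> (8.66,-7) [heading=330, move]
LT 350: heading 330 -> 320
Final: pos=(8.66,-7), heading=320, 0 segment(s) drawn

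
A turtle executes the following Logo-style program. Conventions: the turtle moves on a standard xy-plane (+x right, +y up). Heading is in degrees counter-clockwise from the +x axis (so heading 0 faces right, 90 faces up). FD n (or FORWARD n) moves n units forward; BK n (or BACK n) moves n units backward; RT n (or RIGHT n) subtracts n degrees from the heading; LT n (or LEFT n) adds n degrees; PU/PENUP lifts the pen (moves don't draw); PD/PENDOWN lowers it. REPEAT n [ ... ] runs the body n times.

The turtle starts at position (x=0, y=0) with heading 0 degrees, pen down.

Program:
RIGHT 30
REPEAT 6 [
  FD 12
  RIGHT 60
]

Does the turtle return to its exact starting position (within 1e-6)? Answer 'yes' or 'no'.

Executing turtle program step by step:
Start: pos=(0,0), heading=0, pen down
RT 30: heading 0 -> 330
REPEAT 6 [
  -- iteration 1/6 --
  FD 12: (0,0) -> (10.392,-6) [heading=330, draw]
  RT 60: heading 330 -> 270
  -- iteration 2/6 --
  FD 12: (10.392,-6) -> (10.392,-18) [heading=270, draw]
  RT 60: heading 270 -> 210
  -- iteration 3/6 --
  FD 12: (10.392,-18) -> (0,-24) [heading=210, draw]
  RT 60: heading 210 -> 150
  -- iteration 4/6 --
  FD 12: (0,-24) -> (-10.392,-18) [heading=150, draw]
  RT 60: heading 150 -> 90
  -- iteration 5/6 --
  FD 12: (-10.392,-18) -> (-10.392,-6) [heading=90, draw]
  RT 60: heading 90 -> 30
  -- iteration 6/6 --
  FD 12: (-10.392,-6) -> (0,0) [heading=30, draw]
  RT 60: heading 30 -> 330
]
Final: pos=(0,0), heading=330, 6 segment(s) drawn

Start position: (0, 0)
Final position: (0, 0)
Distance = 0; < 1e-6 -> CLOSED

Answer: yes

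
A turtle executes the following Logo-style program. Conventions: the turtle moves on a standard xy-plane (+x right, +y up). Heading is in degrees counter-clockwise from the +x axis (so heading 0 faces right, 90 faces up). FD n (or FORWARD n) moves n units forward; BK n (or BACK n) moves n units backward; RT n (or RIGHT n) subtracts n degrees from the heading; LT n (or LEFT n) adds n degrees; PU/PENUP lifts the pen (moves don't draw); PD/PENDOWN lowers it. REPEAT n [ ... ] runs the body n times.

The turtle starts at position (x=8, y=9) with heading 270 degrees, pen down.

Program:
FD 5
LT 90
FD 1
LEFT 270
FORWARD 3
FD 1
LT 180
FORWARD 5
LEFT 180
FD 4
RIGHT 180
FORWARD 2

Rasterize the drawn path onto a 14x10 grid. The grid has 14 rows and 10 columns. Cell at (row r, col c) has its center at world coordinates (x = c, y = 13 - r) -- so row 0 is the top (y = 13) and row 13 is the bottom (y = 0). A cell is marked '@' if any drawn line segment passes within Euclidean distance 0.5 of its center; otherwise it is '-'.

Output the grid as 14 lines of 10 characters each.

Segment 0: (8,9) -> (8,4)
Segment 1: (8,4) -> (9,4)
Segment 2: (9,4) -> (9,1)
Segment 3: (9,1) -> (9,-0)
Segment 4: (9,-0) -> (9,5)
Segment 5: (9,5) -> (9,1)
Segment 6: (9,1) -> (9,3)

Answer: ----------
----------
----------
----------
--------@-
--------@-
--------@-
--------@-
--------@@
--------@@
---------@
---------@
---------@
---------@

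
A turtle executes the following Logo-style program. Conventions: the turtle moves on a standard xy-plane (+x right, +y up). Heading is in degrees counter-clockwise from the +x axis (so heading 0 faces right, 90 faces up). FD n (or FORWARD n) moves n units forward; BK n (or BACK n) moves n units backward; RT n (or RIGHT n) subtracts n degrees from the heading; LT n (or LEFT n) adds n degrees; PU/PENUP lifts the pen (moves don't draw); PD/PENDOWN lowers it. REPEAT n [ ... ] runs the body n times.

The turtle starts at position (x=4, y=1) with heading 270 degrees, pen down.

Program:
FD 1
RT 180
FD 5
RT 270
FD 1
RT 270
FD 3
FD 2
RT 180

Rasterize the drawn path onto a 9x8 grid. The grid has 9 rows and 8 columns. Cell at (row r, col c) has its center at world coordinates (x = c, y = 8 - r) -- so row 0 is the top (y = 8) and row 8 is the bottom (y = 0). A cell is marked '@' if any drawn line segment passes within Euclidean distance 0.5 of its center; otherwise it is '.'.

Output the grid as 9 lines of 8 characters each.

Segment 0: (4,1) -> (4,0)
Segment 1: (4,0) -> (4,5)
Segment 2: (4,5) -> (3,5)
Segment 3: (3,5) -> (3,2)
Segment 4: (3,2) -> (3,0)

Answer: ........
........
........
...@@...
...@@...
...@@...
...@@...
...@@...
...@@...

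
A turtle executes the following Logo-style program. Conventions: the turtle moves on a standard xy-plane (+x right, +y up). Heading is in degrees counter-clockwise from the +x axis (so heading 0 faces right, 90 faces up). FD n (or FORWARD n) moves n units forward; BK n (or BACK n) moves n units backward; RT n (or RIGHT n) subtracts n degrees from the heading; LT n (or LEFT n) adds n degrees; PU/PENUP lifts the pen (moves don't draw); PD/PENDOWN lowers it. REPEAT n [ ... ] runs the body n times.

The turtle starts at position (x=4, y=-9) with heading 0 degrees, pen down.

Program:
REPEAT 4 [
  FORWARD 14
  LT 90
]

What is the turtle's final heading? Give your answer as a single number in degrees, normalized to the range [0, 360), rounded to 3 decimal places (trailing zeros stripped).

Executing turtle program step by step:
Start: pos=(4,-9), heading=0, pen down
REPEAT 4 [
  -- iteration 1/4 --
  FD 14: (4,-9) -> (18,-9) [heading=0, draw]
  LT 90: heading 0 -> 90
  -- iteration 2/4 --
  FD 14: (18,-9) -> (18,5) [heading=90, draw]
  LT 90: heading 90 -> 180
  -- iteration 3/4 --
  FD 14: (18,5) -> (4,5) [heading=180, draw]
  LT 90: heading 180 -> 270
  -- iteration 4/4 --
  FD 14: (4,5) -> (4,-9) [heading=270, draw]
  LT 90: heading 270 -> 0
]
Final: pos=(4,-9), heading=0, 4 segment(s) drawn

Answer: 0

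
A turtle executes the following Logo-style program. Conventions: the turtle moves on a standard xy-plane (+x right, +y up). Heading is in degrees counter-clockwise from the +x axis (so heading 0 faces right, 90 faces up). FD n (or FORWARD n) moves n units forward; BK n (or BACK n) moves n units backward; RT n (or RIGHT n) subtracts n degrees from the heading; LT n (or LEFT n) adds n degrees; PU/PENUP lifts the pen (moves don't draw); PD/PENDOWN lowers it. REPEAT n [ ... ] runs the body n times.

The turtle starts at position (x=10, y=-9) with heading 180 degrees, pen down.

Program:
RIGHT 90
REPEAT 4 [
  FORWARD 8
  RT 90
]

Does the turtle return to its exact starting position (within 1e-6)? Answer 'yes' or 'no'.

Answer: yes

Derivation:
Executing turtle program step by step:
Start: pos=(10,-9), heading=180, pen down
RT 90: heading 180 -> 90
REPEAT 4 [
  -- iteration 1/4 --
  FD 8: (10,-9) -> (10,-1) [heading=90, draw]
  RT 90: heading 90 -> 0
  -- iteration 2/4 --
  FD 8: (10,-1) -> (18,-1) [heading=0, draw]
  RT 90: heading 0 -> 270
  -- iteration 3/4 --
  FD 8: (18,-1) -> (18,-9) [heading=270, draw]
  RT 90: heading 270 -> 180
  -- iteration 4/4 --
  FD 8: (18,-9) -> (10,-9) [heading=180, draw]
  RT 90: heading 180 -> 90
]
Final: pos=(10,-9), heading=90, 4 segment(s) drawn

Start position: (10, -9)
Final position: (10, -9)
Distance = 0; < 1e-6 -> CLOSED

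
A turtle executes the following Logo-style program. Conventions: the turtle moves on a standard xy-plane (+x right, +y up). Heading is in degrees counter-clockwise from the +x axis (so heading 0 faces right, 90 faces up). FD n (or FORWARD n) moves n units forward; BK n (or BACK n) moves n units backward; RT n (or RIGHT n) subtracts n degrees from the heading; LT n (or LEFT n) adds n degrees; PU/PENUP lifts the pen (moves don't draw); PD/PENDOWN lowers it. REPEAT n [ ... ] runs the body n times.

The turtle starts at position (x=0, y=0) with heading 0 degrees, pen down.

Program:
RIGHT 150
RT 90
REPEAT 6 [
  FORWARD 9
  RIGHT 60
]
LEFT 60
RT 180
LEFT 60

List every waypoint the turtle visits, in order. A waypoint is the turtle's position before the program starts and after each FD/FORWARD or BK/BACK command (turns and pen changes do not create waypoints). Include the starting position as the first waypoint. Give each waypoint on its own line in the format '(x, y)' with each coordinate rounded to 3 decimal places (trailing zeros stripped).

Executing turtle program step by step:
Start: pos=(0,0), heading=0, pen down
RT 150: heading 0 -> 210
RT 90: heading 210 -> 120
REPEAT 6 [
  -- iteration 1/6 --
  FD 9: (0,0) -> (-4.5,7.794) [heading=120, draw]
  RT 60: heading 120 -> 60
  -- iteration 2/6 --
  FD 9: (-4.5,7.794) -> (0,15.588) [heading=60, draw]
  RT 60: heading 60 -> 0
  -- iteration 3/6 --
  FD 9: (0,15.588) -> (9,15.588) [heading=0, draw]
  RT 60: heading 0 -> 300
  -- iteration 4/6 --
  FD 9: (9,15.588) -> (13.5,7.794) [heading=300, draw]
  RT 60: heading 300 -> 240
  -- iteration 5/6 --
  FD 9: (13.5,7.794) -> (9,0) [heading=240, draw]
  RT 60: heading 240 -> 180
  -- iteration 6/6 --
  FD 9: (9,0) -> (0,0) [heading=180, draw]
  RT 60: heading 180 -> 120
]
LT 60: heading 120 -> 180
RT 180: heading 180 -> 0
LT 60: heading 0 -> 60
Final: pos=(0,0), heading=60, 6 segment(s) drawn
Waypoints (7 total):
(0, 0)
(-4.5, 7.794)
(0, 15.588)
(9, 15.588)
(13.5, 7.794)
(9, 0)
(0, 0)

Answer: (0, 0)
(-4.5, 7.794)
(0, 15.588)
(9, 15.588)
(13.5, 7.794)
(9, 0)
(0, 0)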